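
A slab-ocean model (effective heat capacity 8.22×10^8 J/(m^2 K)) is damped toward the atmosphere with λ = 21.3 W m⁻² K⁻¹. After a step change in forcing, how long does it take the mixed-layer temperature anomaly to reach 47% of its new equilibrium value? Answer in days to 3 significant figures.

Areal heat capacity C = 8.22×10^8 J/(m^2 K) (given).
τ = C / λ = 8.22×10^8 / 21.3 = 3.86×10^7 s.
Fraction reached: 1 − e^(−t/τ) = 0.47 ⇒ t = −τ ln(1 − 0.47) = τ × 0.635.
t = 2.45×10^7 s = 284 days.

284 days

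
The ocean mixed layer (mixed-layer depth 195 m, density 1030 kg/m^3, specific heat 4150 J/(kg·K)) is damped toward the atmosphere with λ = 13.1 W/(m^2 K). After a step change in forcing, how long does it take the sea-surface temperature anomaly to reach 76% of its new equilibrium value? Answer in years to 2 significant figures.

Areal heat capacity C = ρ c_p D = 1030 × 4150 × 195 = 8.34×10^8 J/(m²·K).
τ = C / λ = 8.34×10^8 / 13.1 = 6.36×10^7 s.
Fraction reached: 1 − e^(−t/τ) = 0.76 ⇒ t = −τ ln(1 − 0.76) = τ × 1.43.
t = 9.08×10^7 s = 2.88 years.

2.9 years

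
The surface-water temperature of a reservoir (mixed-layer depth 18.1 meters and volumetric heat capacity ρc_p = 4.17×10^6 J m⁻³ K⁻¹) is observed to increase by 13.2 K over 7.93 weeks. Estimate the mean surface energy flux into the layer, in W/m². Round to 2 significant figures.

Areal heat capacity C = ρc_p × D = 4.17×10^6 × 18.1 = 7.55×10^7 J m⁻² K⁻¹.
Required heat per unit area: Q = C ΔT = 7.55×10^7 × 13.2 = 9.96×10^8 J/m².
Flux F = Q / Δt = 9.96×10^8 / 4.80×10^6 s = 208 W/m².

210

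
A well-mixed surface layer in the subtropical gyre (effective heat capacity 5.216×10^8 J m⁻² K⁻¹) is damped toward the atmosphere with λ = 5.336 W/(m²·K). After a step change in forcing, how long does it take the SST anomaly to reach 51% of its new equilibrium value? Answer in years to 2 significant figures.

2.2 years

Areal heat capacity C = 5.216×10^8 J m⁻² K⁻¹ (given).
τ = C / λ = 5.22×10^8 / 5.336 = 9.78×10^7 s.
Fraction reached: 1 − e^(−t/τ) = 0.51 ⇒ t = −τ ln(1 − 0.51) = τ × 0.713.
t = 6.97×10^7 s = 2.21 years.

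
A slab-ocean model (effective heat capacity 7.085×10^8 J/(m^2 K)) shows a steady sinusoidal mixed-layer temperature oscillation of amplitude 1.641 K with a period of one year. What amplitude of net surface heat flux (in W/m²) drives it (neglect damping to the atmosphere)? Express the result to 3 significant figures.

232

Areal heat capacity C = 7.085×10^8 J/(m^2 K) (given).
ω = 2π / 3.15×10^7 s = 1.99×10^-7 s⁻¹.
Cω = 7.08×10^8 × 1.99×10^-7 = 141 W/(m²·K).
F₀ = A × Cω = 1.641 × 141 = 232 W/m².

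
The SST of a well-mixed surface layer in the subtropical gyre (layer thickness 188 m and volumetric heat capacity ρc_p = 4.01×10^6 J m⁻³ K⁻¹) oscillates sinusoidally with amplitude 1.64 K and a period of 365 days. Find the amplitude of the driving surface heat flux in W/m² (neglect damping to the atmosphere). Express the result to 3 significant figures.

246

Areal heat capacity C = ρc_p × D = 4.01×10^6 × 188 = 7.54×10^8 J/(m^2 K).
ω = 2π / 3.15×10^7 s = 1.99×10^-7 s⁻¹.
Cω = 7.54×10^8 × 1.99×10^-7 = 150 W/(m²·K).
F₀ = A × Cω = 1.64 × 150 = 246 W/m².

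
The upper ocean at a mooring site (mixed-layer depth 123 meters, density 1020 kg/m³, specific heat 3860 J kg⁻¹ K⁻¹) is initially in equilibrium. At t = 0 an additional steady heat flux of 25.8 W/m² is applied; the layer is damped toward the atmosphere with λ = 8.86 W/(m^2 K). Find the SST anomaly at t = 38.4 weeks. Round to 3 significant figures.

Areal heat capacity C = ρ c_p D = 1020 × 3860 × 123 = 4.84×10^8 J m⁻² K⁻¹.
τ = C / λ = 4.84×10^8 / 8.86 = 5.47×10^7 s.
Equilibrium anomaly ΔT_eq = F / λ = 25.8 / 8.86 = 2.91 K.
t = 38.4 weeks = 2.32×10^7 s, so t/τ = 0.425.
ΔT(t) = ΔT_eq (1 − e^(−t/τ)) = 2.91 × (1 − e^−0.425) = 1.01 K.

1.01 K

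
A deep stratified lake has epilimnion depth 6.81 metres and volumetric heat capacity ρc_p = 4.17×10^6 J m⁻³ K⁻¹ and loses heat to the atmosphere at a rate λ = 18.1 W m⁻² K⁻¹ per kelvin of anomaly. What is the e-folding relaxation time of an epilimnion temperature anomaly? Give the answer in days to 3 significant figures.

18.2 days

Areal heat capacity C = ρc_p × D = 4.17×10^6 × 6.81 = 2.84×10^7 J m⁻² K⁻¹.
Relaxation time τ = C / λ = 2.84×10^7 / 18.1 = 1.57×10^6 s.
In days: 1.57×10^6 s / (86400 s/day) = 18.2 days.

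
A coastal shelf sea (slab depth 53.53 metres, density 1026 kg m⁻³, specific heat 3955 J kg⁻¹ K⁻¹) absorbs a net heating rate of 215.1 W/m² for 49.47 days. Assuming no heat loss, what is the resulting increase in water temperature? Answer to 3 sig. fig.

4.23 K

Areal heat capacity C = ρ c_p D = 1026 × 3955 × 53.53 = 2.17×10^8 J/(m^2 K).
Net heat input Q = F Δt = 215.1 × (49.47 days × 86400 s/day) = 9.19×10^8 J/m².
ΔT = Q / C = 9.19×10^8 / 2.17×10^8 = 4.23 K.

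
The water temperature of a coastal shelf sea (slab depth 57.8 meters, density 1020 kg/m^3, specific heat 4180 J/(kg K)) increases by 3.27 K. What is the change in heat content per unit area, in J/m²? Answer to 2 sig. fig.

8.1×10^8

Areal heat capacity C = ρ c_p D = 1020 × 4180 × 57.8 = 2.46×10^8 J/(m²·K).
ΔQ = C ΔT = 2.46×10^8 × 3.27 = 8.06×10^8 J/m².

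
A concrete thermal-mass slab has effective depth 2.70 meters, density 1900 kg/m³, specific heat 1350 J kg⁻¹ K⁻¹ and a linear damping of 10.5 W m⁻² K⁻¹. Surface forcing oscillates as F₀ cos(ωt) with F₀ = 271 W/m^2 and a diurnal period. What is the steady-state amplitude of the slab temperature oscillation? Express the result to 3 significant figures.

0.538 K

Areal heat capacity C = ρ c_p D = 1900 × 1350 × 2.70 = 6.93×10^6 J/(m^2 K).
Angular frequency ω = 2π / T = 2π / 86400 s = 7.27×10^-5 s⁻¹.
√((Cω)² + λ²) = √((504)² + 10.5²) = 504 W/(m²·K).
Amplitude A = F₀ / √((Cω)²+λ²) = 271 / 504 = 0.538 K.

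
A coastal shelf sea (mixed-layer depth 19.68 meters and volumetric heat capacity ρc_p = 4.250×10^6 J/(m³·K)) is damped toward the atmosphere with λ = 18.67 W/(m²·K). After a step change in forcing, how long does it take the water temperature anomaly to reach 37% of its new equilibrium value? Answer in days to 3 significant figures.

Areal heat capacity C = ρc_p × D = 4.250×10^6 × 19.68 = 8.36×10^7 J/(m^2 K).
τ = C / λ = 8.36×10^7 / 18.67 = 4.48×10^6 s.
Fraction reached: 1 − e^(−t/τ) = 0.37 ⇒ t = −τ ln(1 − 0.37) = τ × 0.462.
t = 2.07×10^6 s = 24.0 days.

24.0 days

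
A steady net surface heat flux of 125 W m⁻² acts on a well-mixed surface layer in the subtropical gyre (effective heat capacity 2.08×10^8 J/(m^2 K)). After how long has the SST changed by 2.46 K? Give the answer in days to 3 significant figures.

47.4 days

Areal heat capacity C = 2.08×10^8 J/(m^2 K) (given).
Time required: Δt = C ΔT / F = 2.08×10^8 × 2.46 / 125 = 4.09×10^6 s.
In days: 4.09×10^6 s / (86400 s/day) = 47.4 days.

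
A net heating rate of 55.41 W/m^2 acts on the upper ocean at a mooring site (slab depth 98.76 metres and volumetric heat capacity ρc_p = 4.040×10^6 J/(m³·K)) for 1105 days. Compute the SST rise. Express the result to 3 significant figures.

Areal heat capacity C = ρc_p × D = 4.040×10^6 × 98.76 = 3.99×10^8 J m⁻² K⁻¹.
Net heat input Q = F Δt = 55.41 × (1105 days × 86400 s/day) = 5.29×10^9 J/m².
ΔT = Q / C = 5.29×10^9 / 3.99×10^8 = 13.3 K.

13.3 K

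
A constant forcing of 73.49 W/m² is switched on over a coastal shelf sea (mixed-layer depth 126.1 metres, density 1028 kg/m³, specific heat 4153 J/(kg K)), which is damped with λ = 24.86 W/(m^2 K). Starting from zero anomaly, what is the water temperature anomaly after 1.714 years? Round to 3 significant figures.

2.71 K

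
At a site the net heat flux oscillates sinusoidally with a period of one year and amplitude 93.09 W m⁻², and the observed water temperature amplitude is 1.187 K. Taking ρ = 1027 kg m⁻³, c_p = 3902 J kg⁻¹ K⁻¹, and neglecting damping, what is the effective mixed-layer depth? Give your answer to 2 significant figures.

98 m

ω = 2π / 3.15×10^7 s = 1.99×10^-7 s⁻¹.
Required C = F₀ / (A ω) = 93.09 / (1.187 × 1.99×10^-7) = 3.94×10^8 J/(m²·K).
D = C / (ρ c_p) = 3.94×10^8 / (1027 × 3902) = 98.2 m.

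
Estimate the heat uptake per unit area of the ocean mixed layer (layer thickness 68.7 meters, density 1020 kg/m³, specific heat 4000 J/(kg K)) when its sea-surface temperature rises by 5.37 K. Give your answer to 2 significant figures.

Areal heat capacity C = ρ c_p D = 1020 × 4000 × 68.7 = 2.80×10^8 J m⁻² K⁻¹.
ΔQ = C ΔT = 2.80×10^8 × 5.37 = 1.51×10^9 J/m².

1.5×10^9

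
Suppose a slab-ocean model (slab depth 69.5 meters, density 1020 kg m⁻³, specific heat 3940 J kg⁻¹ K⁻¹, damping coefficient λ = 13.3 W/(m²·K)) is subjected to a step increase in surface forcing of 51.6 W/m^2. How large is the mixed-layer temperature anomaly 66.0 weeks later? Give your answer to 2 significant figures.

3.3 K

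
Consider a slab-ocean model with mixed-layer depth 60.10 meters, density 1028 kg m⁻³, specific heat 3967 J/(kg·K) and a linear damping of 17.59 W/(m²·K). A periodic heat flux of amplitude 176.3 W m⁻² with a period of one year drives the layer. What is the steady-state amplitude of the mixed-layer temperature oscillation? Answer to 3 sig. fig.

3.40 K

Areal heat capacity C = ρ c_p D = 1028 × 3967 × 60.10 = 2.45×10^8 J m⁻² K⁻¹.
Angular frequency ω = 2π / T = 2π / 3.15×10^7 s = 1.99×10^-7 s⁻¹.
√((Cω)² + λ²) = √((48.8)² + 17.59²) = 51.9 W/(m²·K).
Amplitude A = F₀ / √((Cω)²+λ²) = 176.3 / 51.9 = 3.40 K.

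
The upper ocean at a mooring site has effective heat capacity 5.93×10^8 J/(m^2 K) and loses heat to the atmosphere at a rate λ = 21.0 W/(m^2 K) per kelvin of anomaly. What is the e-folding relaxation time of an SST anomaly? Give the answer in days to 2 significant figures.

Areal heat capacity C = 5.93×10^8 J/(m^2 K) (given).
Relaxation time τ = C / λ = 5.93×10^8 / 21.0 = 2.82×10^7 s.
In days: 2.82×10^7 s / (86400 s/day) = 327 days.

330 days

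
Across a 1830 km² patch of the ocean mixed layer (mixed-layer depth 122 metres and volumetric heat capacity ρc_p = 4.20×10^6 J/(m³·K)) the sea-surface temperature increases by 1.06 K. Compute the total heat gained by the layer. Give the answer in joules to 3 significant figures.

9.94×10^17 J

Areal heat capacity C = ρc_p × D = 4.20×10^6 × 122 = 5.12×10^8 J/(m²·K).
Heat per unit area: q = C ΔT = 5.12×10^8 × 1.06 = 5.43×10^8 J/m².
Total heat: Q = q × A = 5.43×10^8 × (1830 × 10⁶ m²) = 9.94×10^17 J.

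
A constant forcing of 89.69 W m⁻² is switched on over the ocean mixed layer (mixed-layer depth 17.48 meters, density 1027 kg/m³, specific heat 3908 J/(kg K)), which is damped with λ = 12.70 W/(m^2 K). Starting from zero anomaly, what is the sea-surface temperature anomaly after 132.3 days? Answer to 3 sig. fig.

6.17 K

Areal heat capacity C = ρ c_p D = 1027 × 3908 × 17.48 = 7.02×10^7 J m⁻² K⁻¹.
τ = C / λ = 7.02×10^7 / 12.70 = 5.52×10^6 s.
Equilibrium anomaly ΔT_eq = F / λ = 89.69 / 12.70 = 7.06 K.
t = 132.3 days = 1.14×10^7 s, so t/τ = 2.07.
ΔT(t) = ΔT_eq (1 − e^(−t/τ)) = 7.06 × (1 − e^−2.07) = 6.17 K.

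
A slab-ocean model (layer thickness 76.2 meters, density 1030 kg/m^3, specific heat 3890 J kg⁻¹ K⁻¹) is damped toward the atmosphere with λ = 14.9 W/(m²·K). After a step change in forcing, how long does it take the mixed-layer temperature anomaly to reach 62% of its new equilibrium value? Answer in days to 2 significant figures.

Areal heat capacity C = ρ c_p D = 1030 × 3890 × 76.2 = 3.05×10^8 J/(m²·K).
τ = C / λ = 3.05×10^8 / 14.9 = 2.05×10^7 s.
Fraction reached: 1 − e^(−t/τ) = 0.62 ⇒ t = −τ ln(1 − 0.62) = τ × 0.968.
t = 1.98×10^7 s = 229 days.

230 days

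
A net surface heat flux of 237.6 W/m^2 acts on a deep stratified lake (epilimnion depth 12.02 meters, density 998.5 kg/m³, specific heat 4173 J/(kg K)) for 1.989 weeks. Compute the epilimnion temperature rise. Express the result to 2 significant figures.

5.7 K

Areal heat capacity C = ρ c_p D = 998.5 × 4173 × 12.02 = 5.01×10^7 J/(m²·K).
Net heat input Q = F Δt = 237.6 × (1.989 weeks × 6.048×10^5 s/week) = 2.86×10^8 J/m².
ΔT = Q / C = 2.86×10^8 / 5.01×10^7 = 5.71 K.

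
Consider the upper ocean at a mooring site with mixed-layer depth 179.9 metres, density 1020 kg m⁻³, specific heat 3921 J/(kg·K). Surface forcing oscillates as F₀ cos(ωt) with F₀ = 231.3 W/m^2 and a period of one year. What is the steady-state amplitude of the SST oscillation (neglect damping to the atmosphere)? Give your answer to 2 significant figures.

Areal heat capacity C = ρ c_p D = 1020 × 3921 × 179.9 = 7.19×10^8 J m⁻² K⁻¹.
Angular frequency ω = 2π / T = 2π / 3.15×10^7 s = 1.99×10^-7 s⁻¹.
Cω = 7.19×10^8 × 1.99×10^-7 = 143 W/(m²·K).
Amplitude A = F₀ / (Cω) = 231.3 / 143 = 1.61 K.

1.6 K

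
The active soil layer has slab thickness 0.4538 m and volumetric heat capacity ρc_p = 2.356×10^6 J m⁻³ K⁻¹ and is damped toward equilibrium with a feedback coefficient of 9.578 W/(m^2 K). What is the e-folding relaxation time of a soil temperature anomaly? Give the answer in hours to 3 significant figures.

Areal heat capacity C = ρc_p × D = 2.356×10^6 × 0.4538 = 1.07×10^6 J/(m²·K).
Relaxation time τ = C / λ = 1.07×10^6 / 9.578 = 1.12×10^5 s.
In hours: 1.12×10^5 s / (3600 s/hour) = 31.0 hours.

31.0 hours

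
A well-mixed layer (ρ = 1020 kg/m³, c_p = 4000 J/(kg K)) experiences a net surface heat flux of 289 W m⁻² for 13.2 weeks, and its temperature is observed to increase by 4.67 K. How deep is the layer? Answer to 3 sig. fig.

Heat input Q = F Δt = 289 × 7.98×10^6 s = 2.31×10^9 J/m².
Required areal heat capacity C = Q / ΔT = 4.94×10^8 J/(m²·K).
Depth D = C / (ρ c_p) = 4.94×10^8 / (1020 × 4000) = 121 m.

121 m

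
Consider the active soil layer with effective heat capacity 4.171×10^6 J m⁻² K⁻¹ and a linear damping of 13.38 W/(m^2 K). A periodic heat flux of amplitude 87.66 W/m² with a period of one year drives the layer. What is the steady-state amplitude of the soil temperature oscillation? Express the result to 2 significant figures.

Areal heat capacity C = 4.171×10^6 J m⁻² K⁻¹ (given).
Angular frequency ω = 2π / T = 2π / 3.15×10^7 s = 1.99×10^-7 s⁻¹.
√((Cω)² + λ²) = √((0.831)² + 13.38²) = 13.4 W/(m²·K).
Amplitude A = F₀ / √((Cω)²+λ²) = 87.66 / 13.4 = 6.54 K.

6.5 K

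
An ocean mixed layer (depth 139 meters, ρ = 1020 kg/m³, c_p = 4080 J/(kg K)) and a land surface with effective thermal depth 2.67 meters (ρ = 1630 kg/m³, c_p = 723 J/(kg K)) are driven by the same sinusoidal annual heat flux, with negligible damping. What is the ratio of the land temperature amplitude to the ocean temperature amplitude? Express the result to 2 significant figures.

C_ocean = 1020 × 4080 × 139 = 5.78×10^8 J/(m²·K).
C_land = 1630 × 723 × 2.67 = 3.15×10^6 J/(m²·K).
Undamped amplitude ∝ 1/C, so A_land/A_ocean = C_ocean/C_land = 184.

180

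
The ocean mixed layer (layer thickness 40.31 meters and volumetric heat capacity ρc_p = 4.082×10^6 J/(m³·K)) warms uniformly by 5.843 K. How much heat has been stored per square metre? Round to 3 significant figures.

Areal heat capacity C = ρc_p × D = 4.082×10^6 × 40.31 = 1.65×10^8 J/(m²·K).
ΔQ = C ΔT = 1.65×10^8 × 5.843 = 9.61×10^8 J/m².

9.61×10^8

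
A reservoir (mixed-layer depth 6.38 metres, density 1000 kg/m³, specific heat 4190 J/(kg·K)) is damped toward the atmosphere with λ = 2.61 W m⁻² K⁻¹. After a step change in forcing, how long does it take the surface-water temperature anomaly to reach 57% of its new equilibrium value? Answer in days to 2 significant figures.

Areal heat capacity C = ρ c_p D = 1000 × 4190 × 6.38 = 2.67×10^7 J m⁻² K⁻¹.
τ = C / λ = 2.67×10^7 / 2.61 = 1.02×10^7 s.
Fraction reached: 1 − e^(−t/τ) = 0.57 ⇒ t = −τ ln(1 − 0.57) = τ × 0.844.
t = 8.64×10^6 s = 100 days.

100 days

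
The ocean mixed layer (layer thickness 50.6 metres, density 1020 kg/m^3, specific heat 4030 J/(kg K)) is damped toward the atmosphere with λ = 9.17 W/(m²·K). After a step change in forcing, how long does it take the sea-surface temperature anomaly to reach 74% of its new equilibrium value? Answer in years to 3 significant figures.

0.968 years

Areal heat capacity C = ρ c_p D = 1020 × 4030 × 50.6 = 2.08×10^8 J/(m^2 K).
τ = C / λ = 2.08×10^8 / 9.17 = 2.27×10^7 s.
Fraction reached: 1 − e^(−t/τ) = 0.74 ⇒ t = −τ ln(1 − 0.74) = τ × 1.35.
t = 3.06×10^7 s = 0.968 years.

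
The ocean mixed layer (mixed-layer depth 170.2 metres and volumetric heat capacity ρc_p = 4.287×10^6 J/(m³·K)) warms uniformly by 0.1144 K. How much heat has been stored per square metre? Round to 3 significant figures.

Areal heat capacity C = ρc_p × D = 4.287×10^6 × 170.2 = 7.30×10^8 J/(m^2 K).
ΔQ = C ΔT = 7.30×10^8 × 0.1144 = 8.35×10^7 J/m².

8.35×10^7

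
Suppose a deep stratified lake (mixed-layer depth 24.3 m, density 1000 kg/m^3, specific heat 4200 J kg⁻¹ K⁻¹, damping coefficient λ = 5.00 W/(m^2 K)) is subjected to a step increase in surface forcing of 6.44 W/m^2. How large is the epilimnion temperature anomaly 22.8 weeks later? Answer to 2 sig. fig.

0.63 K

Areal heat capacity C = ρ c_p D = 1000 × 4200 × 24.3 = 1.02×10^8 J/(m^2 K).
τ = C / λ = 1.02×10^8 / 5.00 = 2.04×10^7 s.
Equilibrium anomaly ΔT_eq = F / λ = 6.44 / 5.00 = 1.29 K.
t = 22.8 weeks = 1.38×10^7 s, so t/τ = 0.676.
ΔT(t) = ΔT_eq (1 − e^(−t/τ)) = 1.29 × (1 − e^−0.676) = 0.633 K.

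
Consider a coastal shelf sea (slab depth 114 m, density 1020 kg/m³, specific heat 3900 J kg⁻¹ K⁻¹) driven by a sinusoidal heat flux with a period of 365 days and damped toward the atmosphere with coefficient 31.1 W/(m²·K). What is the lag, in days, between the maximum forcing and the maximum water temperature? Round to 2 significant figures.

72 days

Areal heat capacity C = ρ c_p D = 1020 × 3900 × 114 = 4.53×10^8 J m⁻² K⁻¹.
ω = 2π / 3.15×10^7 s = 1.99×10^-7 s⁻¹.
Phase lag φ = arctan(Cω/λ) = arctan(90.4/31.1) = 1.24 rad.
Time lag = φ / ω = 1.24 / 1.99×10^-7 = 6.22×10^6 s = 72.0 days.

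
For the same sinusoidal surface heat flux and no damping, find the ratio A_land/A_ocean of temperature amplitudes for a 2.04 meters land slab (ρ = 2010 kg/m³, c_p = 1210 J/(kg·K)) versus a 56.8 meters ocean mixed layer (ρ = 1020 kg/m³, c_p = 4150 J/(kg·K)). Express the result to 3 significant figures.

48.5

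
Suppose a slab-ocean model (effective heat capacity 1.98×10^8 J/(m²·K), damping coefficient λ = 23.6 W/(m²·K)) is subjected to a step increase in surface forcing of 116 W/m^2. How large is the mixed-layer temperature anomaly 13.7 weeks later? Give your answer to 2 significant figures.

3.1 K

Areal heat capacity C = 1.98×10^8 J/(m²·K) (given).
τ = C / λ = 1.98×10^8 / 23.6 = 8.39×10^6 s.
Equilibrium anomaly ΔT_eq = F / λ = 116 / 23.6 = 4.92 K.
t = 13.7 weeks = 8.29×10^6 s, so t/τ = 0.988.
ΔT(t) = ΔT_eq (1 − e^(−t/τ)) = 4.92 × (1 − e^−0.988) = 3.08 K.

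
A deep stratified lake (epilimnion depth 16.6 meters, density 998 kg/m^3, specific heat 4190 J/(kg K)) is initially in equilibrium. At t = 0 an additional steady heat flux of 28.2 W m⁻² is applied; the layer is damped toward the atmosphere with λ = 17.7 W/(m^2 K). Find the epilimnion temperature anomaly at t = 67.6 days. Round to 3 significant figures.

Areal heat capacity C = ρ c_p D = 998 × 4190 × 16.6 = 6.94×10^7 J/(m²·K).
τ = C / λ = 6.94×10^7 / 17.7 = 3.92×10^6 s.
Equilibrium anomaly ΔT_eq = F / λ = 28.2 / 17.7 = 1.59 K.
t = 67.6 days = 5.84×10^6 s, so t/τ = 1.49.
ΔT(t) = ΔT_eq (1 − e^(−t/τ)) = 1.59 × (1 − e^−1.49) = 1.23 K.

1.23 K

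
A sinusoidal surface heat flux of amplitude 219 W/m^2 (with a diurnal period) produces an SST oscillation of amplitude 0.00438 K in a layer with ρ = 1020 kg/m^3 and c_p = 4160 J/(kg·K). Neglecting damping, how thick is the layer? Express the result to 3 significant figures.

ω = 2π / 86400 s = 7.27×10^-5 s⁻¹.
Required C = F₀ / (A ω) = 219 / (0.00438 × 7.27×10^-5) = 6.88×10^8 J/(m²·K).
D = C / (ρ c_p) = 6.88×10^8 / (1020 × 4160) = 162 m.

162 m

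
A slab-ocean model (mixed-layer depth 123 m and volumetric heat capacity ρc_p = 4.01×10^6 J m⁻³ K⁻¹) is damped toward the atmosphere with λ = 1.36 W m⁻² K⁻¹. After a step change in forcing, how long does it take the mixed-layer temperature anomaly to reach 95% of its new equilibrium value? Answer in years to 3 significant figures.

34.4 years

Areal heat capacity C = ρc_p × D = 4.01×10^6 × 123 = 4.93×10^8 J/(m^2 K).
τ = C / λ = 4.93×10^8 / 1.36 = 3.63×10^8 s.
Fraction reached: 1 − e^(−t/τ) = 0.95 ⇒ t = −τ ln(1 − 0.95) = τ × 3.00.
t = 1.09×10^9 s = 34.4 years.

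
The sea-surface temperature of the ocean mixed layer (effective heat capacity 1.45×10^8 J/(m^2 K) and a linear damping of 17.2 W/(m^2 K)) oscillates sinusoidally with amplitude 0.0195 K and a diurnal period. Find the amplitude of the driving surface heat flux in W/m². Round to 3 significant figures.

Areal heat capacity C = 1.45×10^8 J/(m^2 K) (given).
ω = 2π / 86400 s = 7.27×10^-5 s⁻¹.
√((Cω)² + λ²) = √((10500)² + 17.2²) = 10500 W/(m²·K).
F₀ = A × √((Cω)²+λ²) = 0.0195 × 10500 = 206 W/m².

206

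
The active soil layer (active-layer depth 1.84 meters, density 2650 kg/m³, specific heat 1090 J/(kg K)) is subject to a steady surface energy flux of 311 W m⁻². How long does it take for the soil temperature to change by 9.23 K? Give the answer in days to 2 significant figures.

Areal heat capacity C = ρ c_p D = 2650 × 1090 × 1.84 = 5.31×10^6 J m⁻² K⁻¹.
Time required: Δt = C ΔT / F = 5.31×10^6 × 9.23 / 311 = 1.58×10^5 s.
In days: 1.58×10^5 s / (86400 s/day) = 1.83 days.

1.8 days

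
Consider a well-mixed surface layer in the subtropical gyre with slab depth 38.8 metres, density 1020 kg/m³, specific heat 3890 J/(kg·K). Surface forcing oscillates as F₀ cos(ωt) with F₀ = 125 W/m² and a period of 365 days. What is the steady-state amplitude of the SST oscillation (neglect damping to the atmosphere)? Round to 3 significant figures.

Areal heat capacity C = ρ c_p D = 1020 × 3890 × 38.8 = 1.54×10^8 J/(m^2 K).
Angular frequency ω = 2π / T = 2π / 3.15×10^7 s = 1.99×10^-7 s⁻¹.
Cω = 1.54×10^8 × 1.99×10^-7 = 30.7 W/(m²·K).
Amplitude A = F₀ / (Cω) = 125 / 30.7 = 4.08 K.

4.08 K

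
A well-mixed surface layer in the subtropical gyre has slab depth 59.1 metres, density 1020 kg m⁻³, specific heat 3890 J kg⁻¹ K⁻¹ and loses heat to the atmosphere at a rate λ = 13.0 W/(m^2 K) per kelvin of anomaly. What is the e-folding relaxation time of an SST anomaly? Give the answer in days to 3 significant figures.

Areal heat capacity C = ρ c_p D = 1020 × 3890 × 59.1 = 2.34×10^8 J/(m^2 K).
Relaxation time τ = C / λ = 2.34×10^8 / 13.0 = 1.80×10^7 s.
In days: 1.80×10^7 s / (86400 s/day) = 209 days.

209 days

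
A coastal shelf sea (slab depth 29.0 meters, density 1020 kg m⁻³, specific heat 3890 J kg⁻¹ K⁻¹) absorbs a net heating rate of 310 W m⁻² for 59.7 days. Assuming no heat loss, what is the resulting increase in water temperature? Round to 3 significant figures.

13.9 K

Areal heat capacity C = ρ c_p D = 1020 × 3890 × 29.0 = 1.15×10^8 J m⁻² K⁻¹.
Net heat input Q = F Δt = 310 × (59.7 days × 86400 s/day) = 1.60×10^9 J/m².
ΔT = Q / C = 1.60×10^9 / 1.15×10^8 = 13.9 K.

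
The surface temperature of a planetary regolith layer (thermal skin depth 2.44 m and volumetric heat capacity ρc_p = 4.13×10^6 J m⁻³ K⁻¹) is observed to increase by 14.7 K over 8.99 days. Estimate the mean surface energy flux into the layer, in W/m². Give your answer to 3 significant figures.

191

Areal heat capacity C = ρc_p × D = 4.13×10^6 × 2.44 = 1.01×10^7 J/(m²·K).
Required heat per unit area: Q = C ΔT = 1.01×10^7 × 14.7 = 1.48×10^8 J/m².
Flux F = Q / Δt = 1.48×10^8 / 7.77×10^5 s = 191 W/m².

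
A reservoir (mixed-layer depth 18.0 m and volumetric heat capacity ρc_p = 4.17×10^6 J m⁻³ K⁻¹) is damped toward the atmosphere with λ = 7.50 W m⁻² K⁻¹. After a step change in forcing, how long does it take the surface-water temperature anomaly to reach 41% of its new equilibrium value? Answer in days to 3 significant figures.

Areal heat capacity C = ρc_p × D = 4.17×10^6 × 18.0 = 7.51×10^7 J/(m²·K).
τ = C / λ = 7.51×10^7 / 7.50 = 1.00×10^7 s.
Fraction reached: 1 − e^(−t/τ) = 0.41 ⇒ t = −τ ln(1 − 0.41) = τ × 0.528.
t = 5.28×10^6 s = 61.1 days.

61.1 days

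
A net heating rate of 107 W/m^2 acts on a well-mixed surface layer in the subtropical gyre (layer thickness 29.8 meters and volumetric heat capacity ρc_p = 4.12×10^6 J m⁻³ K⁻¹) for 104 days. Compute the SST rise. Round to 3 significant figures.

Areal heat capacity C = ρc_p × D = 4.12×10^6 × 29.8 = 1.23×10^8 J/(m²·K).
Net heat input Q = F Δt = 107 × (104 days × 86400 s/day) = 9.61×10^8 J/m².
ΔT = Q / C = 9.61×10^8 / 1.23×10^8 = 7.83 K.

7.83 K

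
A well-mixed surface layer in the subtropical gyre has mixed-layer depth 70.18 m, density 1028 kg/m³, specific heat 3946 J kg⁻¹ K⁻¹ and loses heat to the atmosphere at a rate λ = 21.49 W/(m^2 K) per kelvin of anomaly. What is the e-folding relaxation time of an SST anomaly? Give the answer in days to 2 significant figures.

150 days

Areal heat capacity C = ρ c_p D = 1028 × 3946 × 70.18 = 2.85×10^8 J m⁻² K⁻¹.
Relaxation time τ = C / λ = 2.85×10^8 / 21.49 = 1.32×10^7 s.
In days: 1.32×10^7 s / (86400 s/day) = 153 days.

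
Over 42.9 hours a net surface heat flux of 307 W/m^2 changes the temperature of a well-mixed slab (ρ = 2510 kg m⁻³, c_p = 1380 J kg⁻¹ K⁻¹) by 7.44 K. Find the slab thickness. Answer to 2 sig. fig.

Heat input Q = F Δt = 307 × 1.54×10^5 s = 4.74×10^7 J/m².
Required areal heat capacity C = Q / ΔT = 6.37×10^6 J/(m²·K).
Depth D = C / (ρ c_p) = 6.37×10^6 / (2510 × 1380) = 1.84 m.

1.8 m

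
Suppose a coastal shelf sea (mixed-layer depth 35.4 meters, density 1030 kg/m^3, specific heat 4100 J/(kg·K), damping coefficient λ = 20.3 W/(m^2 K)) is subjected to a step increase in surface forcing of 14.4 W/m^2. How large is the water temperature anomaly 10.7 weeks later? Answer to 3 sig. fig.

Areal heat capacity C = ρ c_p D = 1030 × 4100 × 35.4 = 1.49×10^8 J/(m^2 K).
τ = C / λ = 1.49×10^8 / 20.3 = 7.36×10^6 s.
Equilibrium anomaly ΔT_eq = F / λ = 14.4 / 20.3 = 0.709 K.
t = 10.7 weeks = 6.47×10^6 s, so t/τ = 0.879.
ΔT(t) = ΔT_eq (1 − e^(−t/τ)) = 0.709 × (1 − e^−0.879) = 0.415 K.

0.415 K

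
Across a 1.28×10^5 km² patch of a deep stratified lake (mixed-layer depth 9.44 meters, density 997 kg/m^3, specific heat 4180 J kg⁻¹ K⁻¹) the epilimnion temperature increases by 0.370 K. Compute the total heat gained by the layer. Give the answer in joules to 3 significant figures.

1.86×10^18 J

Areal heat capacity C = ρ c_p D = 997 × 4180 × 9.44 = 3.93×10^7 J m⁻² K⁻¹.
Heat per unit area: q = C ΔT = 3.93×10^7 × 0.370 = 1.46×10^7 J/m².
Total heat: Q = q × A = 1.46×10^7 × (1.28×10^5 × 10⁶ m²) = 1.86×10^18 J.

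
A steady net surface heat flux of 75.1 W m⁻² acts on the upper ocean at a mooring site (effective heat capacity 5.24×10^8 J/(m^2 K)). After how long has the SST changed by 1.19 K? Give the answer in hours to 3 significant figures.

Areal heat capacity C = 5.24×10^8 J/(m^2 K) (given).
Time required: Δt = C ΔT / F = 5.24×10^8 × 1.19 / 75.1 = 8.30×10^6 s.
In hours: 8.30×10^6 s / (3600 s/hour) = 2310 hours.

2310 hours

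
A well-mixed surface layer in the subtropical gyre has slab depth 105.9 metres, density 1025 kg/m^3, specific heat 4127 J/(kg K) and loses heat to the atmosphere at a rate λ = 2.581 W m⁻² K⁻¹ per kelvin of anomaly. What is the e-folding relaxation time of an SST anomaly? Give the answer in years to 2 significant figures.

5.5 years

Areal heat capacity C = ρ c_p D = 1025 × 4127 × 105.9 = 4.48×10^8 J/(m²·K).
Relaxation time τ = C / λ = 4.48×10^8 / 2.581 = 1.74×10^8 s.
In years: 1.74×10^8 s / (3.156×10^7 s/year) = 5.50 years.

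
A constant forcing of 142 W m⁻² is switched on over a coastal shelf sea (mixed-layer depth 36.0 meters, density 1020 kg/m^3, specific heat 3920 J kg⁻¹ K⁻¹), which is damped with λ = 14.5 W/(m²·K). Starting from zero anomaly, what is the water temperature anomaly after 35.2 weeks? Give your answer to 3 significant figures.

8.65 K

Areal heat capacity C = ρ c_p D = 1020 × 3920 × 36.0 = 1.44×10^8 J m⁻² K⁻¹.
τ = C / λ = 1.44×10^8 / 14.5 = 9.93×10^6 s.
Equilibrium anomaly ΔT_eq = F / λ = 142 / 14.5 = 9.79 K.
t = 35.2 weeks = 2.13×10^7 s, so t/τ = 2.14.
ΔT(t) = ΔT_eq (1 − e^(−t/τ)) = 9.79 × (1 − e^−2.14) = 8.65 K.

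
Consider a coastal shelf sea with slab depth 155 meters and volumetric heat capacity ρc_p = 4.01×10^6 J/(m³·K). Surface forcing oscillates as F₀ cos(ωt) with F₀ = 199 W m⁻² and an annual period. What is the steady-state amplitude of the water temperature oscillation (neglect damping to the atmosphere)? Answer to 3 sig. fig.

Areal heat capacity C = ρc_p × D = 4.01×10^6 × 155 = 6.22×10^8 J/(m²·K).
Angular frequency ω = 2π / T = 2π / 3.15×10^7 s = 1.99×10^-7 s⁻¹.
Cω = 6.22×10^8 × 1.99×10^-7 = 124 W/(m²·K).
Amplitude A = F₀ / (Cω) = 199 / 124 = 1.61 K.

1.61 K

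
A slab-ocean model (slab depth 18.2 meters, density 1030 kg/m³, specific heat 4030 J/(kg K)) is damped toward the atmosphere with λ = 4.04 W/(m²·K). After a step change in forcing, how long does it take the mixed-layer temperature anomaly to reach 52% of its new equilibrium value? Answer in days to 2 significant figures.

160 days

Areal heat capacity C = ρ c_p D = 1030 × 4030 × 18.2 = 7.55×10^7 J m⁻² K⁻¹.
τ = C / λ = 7.55×10^7 / 4.04 = 1.87×10^7 s.
Fraction reached: 1 − e^(−t/τ) = 0.52 ⇒ t = −τ ln(1 − 0.52) = τ × 0.734.
t = 1.37×10^7 s = 159 days.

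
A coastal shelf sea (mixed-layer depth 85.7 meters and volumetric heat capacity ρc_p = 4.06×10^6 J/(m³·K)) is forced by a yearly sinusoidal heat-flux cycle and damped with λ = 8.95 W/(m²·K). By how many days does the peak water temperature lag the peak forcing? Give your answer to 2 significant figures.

Areal heat capacity C = ρc_p × D = 4.06×10^6 × 85.7 = 3.48×10^8 J m⁻² K⁻¹.
ω = 2π / 3.15×10^7 s = 1.99×10^-7 s⁻¹.
Phase lag φ = arctan(Cω/λ) = arctan(69.3/8.95) = 1.44 rad.
Time lag = φ / ω = 1.44 / 1.99×10^-7 = 7.24×10^6 s = 83.8 days.

84 days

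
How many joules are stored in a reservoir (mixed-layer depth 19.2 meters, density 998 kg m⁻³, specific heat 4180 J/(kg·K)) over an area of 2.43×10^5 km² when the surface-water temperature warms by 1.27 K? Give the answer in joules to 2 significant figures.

Areal heat capacity C = ρ c_p D = 998 × 4180 × 19.2 = 8.01×10^7 J/(m²·K).
Heat per unit area: q = C ΔT = 8.01×10^7 × 1.27 = 1.02×10^8 J/m².
Total heat: Q = q × A = 1.02×10^8 × (2.43×10^5 × 10⁶ m²) = 2.47×10^19 J.

2.5×10^19 J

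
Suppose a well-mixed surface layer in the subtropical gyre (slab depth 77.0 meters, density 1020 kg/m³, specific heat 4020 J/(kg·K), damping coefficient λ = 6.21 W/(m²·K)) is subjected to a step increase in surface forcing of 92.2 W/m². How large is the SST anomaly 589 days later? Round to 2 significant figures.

Areal heat capacity C = ρ c_p D = 1020 × 4020 × 77.0 = 3.16×10^8 J m⁻² K⁻¹.
τ = C / λ = 3.16×10^8 / 6.21 = 5.08×10^7 s.
Equilibrium anomaly ΔT_eq = F / λ = 92.2 / 6.21 = 14.8 K.
t = 589 days = 5.09×10^7 s, so t/τ = 1.00.
ΔT(t) = ΔT_eq (1 − e^(−t/τ)) = 14.8 × (1 − e^−1.00) = 9.39 K.

9.4 K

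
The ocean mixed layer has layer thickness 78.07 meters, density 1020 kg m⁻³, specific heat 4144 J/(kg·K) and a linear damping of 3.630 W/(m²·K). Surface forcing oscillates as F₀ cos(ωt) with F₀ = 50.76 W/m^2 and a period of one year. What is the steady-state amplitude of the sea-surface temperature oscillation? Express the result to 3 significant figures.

Areal heat capacity C = ρ c_p D = 1020 × 4144 × 78.07 = 3.30×10^8 J m⁻² K⁻¹.
Angular frequency ω = 2π / T = 2π / 3.15×10^7 s = 1.99×10^-7 s⁻¹.
√((Cω)² + λ²) = √((65.7)² + 3.630²) = 65.8 W/(m²·K).
Amplitude A = F₀ / √((Cω)²+λ²) = 50.76 / 65.8 = 0.771 K.

0.771 K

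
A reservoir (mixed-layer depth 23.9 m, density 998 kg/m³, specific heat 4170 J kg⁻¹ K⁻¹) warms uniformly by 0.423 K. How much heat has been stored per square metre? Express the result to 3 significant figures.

Areal heat capacity C = ρ c_p D = 998 × 4170 × 23.9 = 9.95×10^7 J m⁻² K⁻¹.
ΔQ = C ΔT = 9.95×10^7 × 0.423 = 4.21×10^7 J/m².

4.21×10^7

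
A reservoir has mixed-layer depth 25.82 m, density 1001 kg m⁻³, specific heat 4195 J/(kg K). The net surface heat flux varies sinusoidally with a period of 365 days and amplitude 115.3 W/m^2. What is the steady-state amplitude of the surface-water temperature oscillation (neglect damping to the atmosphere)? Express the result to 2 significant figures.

Areal heat capacity C = ρ c_p D = 1001 × 4195 × 25.82 = 1.08×10^8 J m⁻² K⁻¹.
Angular frequency ω = 2π / T = 2π / 3.15×10^7 s = 1.99×10^-7 s⁻¹.
Cω = 1.08×10^8 × 1.99×10^-7 = 21.6 W/(m²·K).
Amplitude A = F₀ / (Cω) = 115.3 / 21.6 = 5.34 K.

5.3 K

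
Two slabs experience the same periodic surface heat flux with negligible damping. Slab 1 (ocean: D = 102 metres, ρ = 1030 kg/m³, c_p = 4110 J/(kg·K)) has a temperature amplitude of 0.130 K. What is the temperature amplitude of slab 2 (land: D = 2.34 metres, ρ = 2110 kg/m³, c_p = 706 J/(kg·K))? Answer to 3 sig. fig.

C_ocean = 4.32×10^8 J/(m²·K); C_land = 3.49×10^6 J/(m²·K).
A ∝ 1/C ⇒ A_land = A_ocean × C_ocean/C_land = 0.130 × 124 = 16.1 K.

16.1 K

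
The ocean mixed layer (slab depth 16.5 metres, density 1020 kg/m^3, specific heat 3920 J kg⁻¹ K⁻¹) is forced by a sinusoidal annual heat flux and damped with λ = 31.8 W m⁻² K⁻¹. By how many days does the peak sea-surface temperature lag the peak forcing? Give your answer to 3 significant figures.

22.8 days

Areal heat capacity C = ρ c_p D = 1020 × 3920 × 16.5 = 6.60×10^7 J/(m²·K).
ω = 2π / 3.15×10^7 s = 1.99×10^-7 s⁻¹.
Phase lag φ = arctan(Cω/λ) = arctan(13.1/31.8) = 0.392 rad.
Time lag = φ / ω = 0.392 / 1.99×10^-7 = 1.97×10^6 s = 22.8 days.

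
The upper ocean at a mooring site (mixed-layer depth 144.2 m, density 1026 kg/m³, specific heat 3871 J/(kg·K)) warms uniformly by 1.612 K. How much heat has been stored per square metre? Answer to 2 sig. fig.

9.2×10^8

Areal heat capacity C = ρ c_p D = 1026 × 3871 × 144.2 = 5.73×10^8 J/(m²·K).
ΔQ = C ΔT = 5.73×10^8 × 1.612 = 9.23×10^8 J/m².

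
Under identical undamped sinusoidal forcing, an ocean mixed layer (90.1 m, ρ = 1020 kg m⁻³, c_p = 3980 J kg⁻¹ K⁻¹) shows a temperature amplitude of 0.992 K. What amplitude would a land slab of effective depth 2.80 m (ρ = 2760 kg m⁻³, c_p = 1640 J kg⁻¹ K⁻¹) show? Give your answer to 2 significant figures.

C_ocean = 3.66×10^8 J/(m²·K); C_land = 1.27×10^7 J/(m²·K).
A ∝ 1/C ⇒ A_land = A_ocean × C_ocean/C_land = 0.992 × 28.9 = 28.6 K.

29 K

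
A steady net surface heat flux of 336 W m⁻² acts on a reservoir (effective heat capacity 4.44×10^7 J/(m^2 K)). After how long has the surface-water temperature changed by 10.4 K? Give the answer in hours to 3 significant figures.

382 hours

Areal heat capacity C = 4.44×10^7 J/(m^2 K) (given).
Time required: Δt = C ΔT / F = 4.44×10^7 × 10.4 / 336 = 1.37×10^6 s.
In hours: 1.37×10^6 s / (3600 s/hour) = 382 hours.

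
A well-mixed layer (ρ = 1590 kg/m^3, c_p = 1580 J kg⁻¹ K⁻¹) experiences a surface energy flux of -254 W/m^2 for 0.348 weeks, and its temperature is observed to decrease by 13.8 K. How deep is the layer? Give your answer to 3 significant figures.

1.54 m

Heat input Q = F Δt = -254 × 2.10×10^5 s = -5.35×10^7 J/m².
Required areal heat capacity C = Q / ΔT = 3.87×10^6 J/(m²·K).
Depth D = C / (ρ c_p) = 3.87×10^6 / (1590 × 1580) = 1.54 m.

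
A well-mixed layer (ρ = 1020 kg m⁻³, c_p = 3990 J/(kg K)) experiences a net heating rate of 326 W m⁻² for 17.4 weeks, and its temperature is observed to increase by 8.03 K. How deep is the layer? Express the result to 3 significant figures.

Heat input Q = F Δt = 326 × 1.05×10^7 s = 3.43×10^9 J/m².
Required areal heat capacity C = Q / ΔT = 4.27×10^8 J/(m²·K).
Depth D = C / (ρ c_p) = 4.27×10^8 / (1020 × 3990) = 105 m.

105 m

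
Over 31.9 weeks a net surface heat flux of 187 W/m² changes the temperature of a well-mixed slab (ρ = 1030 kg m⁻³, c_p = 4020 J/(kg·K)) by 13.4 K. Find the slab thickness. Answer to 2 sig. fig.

Heat input Q = F Δt = 187 × 1.93×10^7 s = 3.61×10^9 J/m².
Required areal heat capacity C = Q / ΔT = 2.69×10^8 J/(m²·K).
Depth D = C / (ρ c_p) = 2.69×10^8 / (1030 × 4020) = 65.0 m.

65 m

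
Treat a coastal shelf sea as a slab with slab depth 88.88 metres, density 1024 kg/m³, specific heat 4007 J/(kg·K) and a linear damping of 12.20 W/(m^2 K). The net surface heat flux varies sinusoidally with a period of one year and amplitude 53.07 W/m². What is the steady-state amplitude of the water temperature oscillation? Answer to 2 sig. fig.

0.72 K

Areal heat capacity C = ρ c_p D = 1024 × 4007 × 88.88 = 3.65×10^8 J/(m²·K).
Angular frequency ω = 2π / T = 2π / 3.15×10^7 s = 1.99×10^-7 s⁻¹.
√((Cω)² + λ²) = √((72.7)² + 12.20²) = 73.7 W/(m²·K).
Amplitude A = F₀ / √((Cω)²+λ²) = 53.07 / 73.7 = 0.720 K.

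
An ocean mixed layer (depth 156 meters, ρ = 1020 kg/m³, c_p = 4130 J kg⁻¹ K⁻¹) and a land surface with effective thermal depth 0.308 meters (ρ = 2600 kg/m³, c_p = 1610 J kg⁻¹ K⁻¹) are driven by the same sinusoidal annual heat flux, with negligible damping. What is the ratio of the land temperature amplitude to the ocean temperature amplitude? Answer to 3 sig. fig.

C_ocean = 1020 × 4130 × 156 = 6.57×10^8 J/(m²·K).
C_land = 2600 × 1610 × 0.308 = 1.29×10^6 J/(m²·K).
Undamped amplitude ∝ 1/C, so A_land/A_ocean = C_ocean/C_land = 510.

510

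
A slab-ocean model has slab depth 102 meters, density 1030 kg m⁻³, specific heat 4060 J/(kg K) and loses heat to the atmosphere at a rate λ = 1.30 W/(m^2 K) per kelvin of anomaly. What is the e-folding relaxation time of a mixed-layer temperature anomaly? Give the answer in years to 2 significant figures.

10 years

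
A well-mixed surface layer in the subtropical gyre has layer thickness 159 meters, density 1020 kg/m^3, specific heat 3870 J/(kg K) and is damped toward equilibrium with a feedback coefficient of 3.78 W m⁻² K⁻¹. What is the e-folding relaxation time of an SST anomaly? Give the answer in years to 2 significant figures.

Areal heat capacity C = ρ c_p D = 1020 × 3870 × 159 = 6.28×10^8 J/(m^2 K).
Relaxation time τ = C / λ = 6.28×10^8 / 3.78 = 1.66×10^8 s.
In years: 1.66×10^8 s / (3.156×10^7 s/year) = 5.26 years.

5.3 years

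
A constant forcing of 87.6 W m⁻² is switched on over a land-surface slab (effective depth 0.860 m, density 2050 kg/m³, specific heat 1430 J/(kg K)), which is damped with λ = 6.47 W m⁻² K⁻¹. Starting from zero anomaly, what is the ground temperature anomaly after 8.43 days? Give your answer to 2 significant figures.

Areal heat capacity C = ρ c_p D = 2050 × 1430 × 0.860 = 2.52×10^6 J/(m²·K).
τ = C / λ = 2.52×10^6 / 6.47 = 3.90×10^5 s.
Equilibrium anomaly ΔT_eq = F / λ = 87.6 / 6.47 = 13.5 K.
t = 8.43 days = 7.28×10^5 s, so t/τ = 1.87.
ΔT(t) = ΔT_eq (1 − e^(−t/τ)) = 13.5 × (1 − e^−1.87) = 11.5 K.

11 K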